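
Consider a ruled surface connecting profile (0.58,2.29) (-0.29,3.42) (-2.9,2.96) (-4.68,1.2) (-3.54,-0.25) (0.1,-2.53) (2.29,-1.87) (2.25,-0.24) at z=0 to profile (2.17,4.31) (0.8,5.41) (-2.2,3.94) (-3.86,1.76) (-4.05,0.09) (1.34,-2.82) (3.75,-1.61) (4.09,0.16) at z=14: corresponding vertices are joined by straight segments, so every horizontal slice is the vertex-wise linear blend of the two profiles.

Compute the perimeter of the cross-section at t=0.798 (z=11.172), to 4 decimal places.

Perimeter at t=0.798: 23.5621

Cross-section at t=0.798: each vertex is (1-t)·p0[i] + t·p1[i].
  v1: (1-0.798)·(0.58,2.29) + 0.798·(2.17,4.31) = (1.8488,3.9020)
  v2: (1-0.798)·(-0.29,3.42) + 0.798·(0.8,5.41) = (0.5798,5.0080)
  v3: (1-0.798)·(-2.9,2.96) + 0.798·(-2.2,3.94) = (-2.3414,3.7420)
  v4: (1-0.798)·(-4.68,1.2) + 0.798·(-3.86,1.76) = (-4.0256,1.6469)
  v5: (1-0.798)·(-3.54,-0.25) + 0.798·(-4.05,0.09) = (-3.9470,0.0213)
  v6: (1-0.798)·(0.1,-2.53) + 0.798·(1.34,-2.82) = (1.0895,-2.7614)
  v7: (1-0.798)·(2.29,-1.87) + 0.798·(3.75,-1.61) = (3.4551,-1.6625)
  v8: (1-0.798)·(2.25,-0.24) + 0.798·(4.09,0.16) = (3.7183,0.0792)
Perimeter = Σ |v_{i+1} − v_i|:
  edge 1→2: √(-1.2690² + 1.1061²) = 1.6834 (running 1.6834)
  edge 2→3: √(-2.9212² + -1.2660²) = 3.1837 (running 4.8671)
  edge 3→4: √(-1.6842² + -2.0952²) = 2.6882 (running 7.5553)
  edge 4→5: √(0.0787² + -1.6256²) = 1.6275 (running 9.1828)
  edge 5→6: √(5.0365² + -2.7827²) = 5.7541 (running 14.9369)
  edge 6→7: √(2.3656² + 1.0989²) = 2.6083 (running 17.5452)
  edge 7→8: √(0.2632² + 1.7417²) = 1.7615 (running 19.3067)
  edge 8→1: √(-1.8695² + 3.8228²) = 4.2554 (running 23.5621)
Perimeter = 23.5621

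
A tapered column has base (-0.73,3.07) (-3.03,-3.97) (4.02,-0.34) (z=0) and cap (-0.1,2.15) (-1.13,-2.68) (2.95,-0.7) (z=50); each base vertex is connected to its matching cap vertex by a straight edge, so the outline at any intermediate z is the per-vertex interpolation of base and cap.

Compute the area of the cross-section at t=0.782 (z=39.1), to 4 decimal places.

Cross-section at t=0.782: each vertex is (1-t)·p0[i] + t·p1[i].
  v1: (1-0.782)·(-0.73,3.07) + 0.782·(-0.1,2.15) = (-0.2373,2.3506)
  v2: (1-0.782)·(-3.03,-3.97) + 0.782·(-1.13,-2.68) = (-1.5442,-2.9612)
  v3: (1-0.782)·(4.02,-0.34) + 0.782·(2.95,-0.7) = (3.1833,-0.6215)
Shoelace sum Σ(x_i·y_{i+1} − x_{i+1}·y_i):
  i=1: -0.2373·-2.9612 − -1.5442·2.3506 = +4.3326 (running +4.3326)
  i=2: -1.5442·-0.6215 − 3.1833·-2.9612 = +10.3861 (running +14.7186)
  i=3: 3.1833·2.3506 − -0.2373·-0.6215 = +7.3349 (running +22.0536)
Area = |Σ|/2 = |22.0536|/2 = 11.0268

Area at t=0.782: 11.0268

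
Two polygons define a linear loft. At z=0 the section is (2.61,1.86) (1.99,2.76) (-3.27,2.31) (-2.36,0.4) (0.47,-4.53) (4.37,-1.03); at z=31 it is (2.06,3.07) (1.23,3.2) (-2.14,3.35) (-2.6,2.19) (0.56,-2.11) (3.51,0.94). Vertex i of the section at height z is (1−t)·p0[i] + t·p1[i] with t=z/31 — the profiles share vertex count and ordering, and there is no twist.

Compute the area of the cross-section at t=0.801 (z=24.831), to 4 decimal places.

Cross-section at t=0.801: each vertex is (1-t)·p0[i] + t·p1[i].
  v1: (1-0.801)·(2.61,1.86) + 0.801·(2.06,3.07) = (2.1694,2.8292)
  v2: (1-0.801)·(1.99,2.76) + 0.801·(1.23,3.2) = (1.3812,3.1124)
  v3: (1-0.801)·(-3.27,2.31) + 0.801·(-2.14,3.35) = (-2.3649,3.1430)
  v4: (1-0.801)·(-2.36,0.4) + 0.801·(-2.6,2.19) = (-2.5522,1.8338)
  v5: (1-0.801)·(0.47,-4.53) + 0.801·(0.56,-2.11) = (0.5421,-2.5916)
  v6: (1-0.801)·(4.37,-1.03) + 0.801·(3.51,0.94) = (3.6811,0.5480)
Shoelace sum Σ(x_i·y_{i+1} − x_{i+1}·y_i):
  i=1: 2.1694·3.1124 − 1.3812·2.8292 = +2.8445 (running +2.8445)
  i=2: 1.3812·3.1430 − -2.3649·3.1124 = +11.7018 (running +14.5463)
  i=3: -2.3649·1.8338 − -2.5522·3.1430 = +3.6851 (running +18.2314)
  i=4: -2.5522·-2.5916 − 0.5421·1.8338 = +5.6203 (running +23.8516)
  i=5: 0.5421·0.5480 − 3.6811·-2.5916 = +9.8370 (running +33.6887)
  i=6: 3.6811·2.8292 − 2.1694·0.5480 = +9.2259 (running +42.9146)
Area = |Σ|/2 = |42.9146|/2 = 21.4573

Area at t=0.801: 21.4573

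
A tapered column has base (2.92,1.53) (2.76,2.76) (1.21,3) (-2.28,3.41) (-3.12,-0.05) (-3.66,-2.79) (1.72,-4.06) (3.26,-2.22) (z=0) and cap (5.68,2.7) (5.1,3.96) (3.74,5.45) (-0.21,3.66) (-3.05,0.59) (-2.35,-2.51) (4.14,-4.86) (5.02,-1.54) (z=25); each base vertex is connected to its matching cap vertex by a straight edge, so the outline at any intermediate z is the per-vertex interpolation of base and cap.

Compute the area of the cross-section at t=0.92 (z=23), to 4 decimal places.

Cross-section at t=0.92: each vertex is (1-t)·p0[i] + t·p1[i].
  v1: (1-0.92)·(2.92,1.53) + 0.92·(5.68,2.7) = (5.4592,2.6064)
  v2: (1-0.92)·(2.76,2.76) + 0.92·(5.1,3.96) = (4.9128,3.8640)
  v3: (1-0.92)·(1.21,3) + 0.92·(3.74,5.45) = (3.5376,5.2540)
  v4: (1-0.92)·(-2.28,3.41) + 0.92·(-0.21,3.66) = (-0.3756,3.6400)
  v5: (1-0.92)·(-3.12,-0.05) + 0.92·(-3.05,0.59) = (-3.0556,0.5388)
  v6: (1-0.92)·(-3.66,-2.79) + 0.92·(-2.35,-2.51) = (-2.4548,-2.5324)
  v7: (1-0.92)·(1.72,-4.06) + 0.92·(4.14,-4.86) = (3.9464,-4.7960)
  v8: (1-0.92)·(3.26,-2.22) + 0.92·(5.02,-1.54) = (4.8792,-1.5944)
Shoelace sum Σ(x_i·y_{i+1} − x_{i+1}·y_i):
  i=1: 5.4592·3.8640 − 4.9128·2.6064 = +8.2896 (running +8.2896)
  i=2: 4.9128·5.2540 − 3.5376·3.8640 = +12.1426 (running +20.4322)
  i=3: 3.5376·3.6400 − -0.3756·5.2540 = +14.8503 (running +35.2825)
  i=4: -0.3756·0.5388 − -3.0556·3.6400 = +10.9200 (running +46.2025)
  i=5: -3.0556·-2.5324 − -2.4548·0.5388 = +9.0606 (running +55.2631)
  i=6: -2.4548·-4.7960 − 3.9464·-2.5324 = +21.7671 (running +77.0302)
  i=7: 3.9464·-1.5944 − 4.8792·-4.7960 = +17.1085 (running +94.1387)
  i=8: 4.8792·2.6064 − 5.4592·-1.5944 = +21.4213 (running +115.5600)
Area = |Σ|/2 = |115.5600|/2 = 57.7800

Area at t=0.92: 57.7800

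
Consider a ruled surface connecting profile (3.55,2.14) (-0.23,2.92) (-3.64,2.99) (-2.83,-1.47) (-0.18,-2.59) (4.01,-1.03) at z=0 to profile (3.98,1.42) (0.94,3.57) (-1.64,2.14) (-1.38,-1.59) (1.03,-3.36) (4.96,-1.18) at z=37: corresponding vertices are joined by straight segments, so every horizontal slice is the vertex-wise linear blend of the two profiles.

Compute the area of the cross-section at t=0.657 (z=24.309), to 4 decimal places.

Area at t=0.657: 30.8298

Cross-section at t=0.657: each vertex is (1-t)·p0[i] + t·p1[i].
  v1: (1-0.657)·(3.55,2.14) + 0.657·(3.98,1.42) = (3.8325,1.6670)
  v2: (1-0.657)·(-0.23,2.92) + 0.657·(0.94,3.57) = (0.5387,3.3470)
  v3: (1-0.657)·(-3.64,2.99) + 0.657·(-1.64,2.14) = (-2.3260,2.4316)
  v4: (1-0.657)·(-2.83,-1.47) + 0.657·(-1.38,-1.59) = (-1.8773,-1.5488)
  v5: (1-0.657)·(-0.18,-2.59) + 0.657·(1.03,-3.36) = (0.6150,-3.0959)
  v6: (1-0.657)·(4.01,-1.03) + 0.657·(4.96,-1.18) = (4.6341,-1.1285)
Shoelace sum Σ(x_i·y_{i+1} − x_{i+1}·y_i):
  i=1: 3.8325·3.3470 − 0.5387·1.6670 = +11.9296 (running +11.9296)
  i=2: 0.5387·2.4316 − -2.3260·3.3470 = +9.0951 (running +21.0247)
  i=3: -2.3260·-1.5488 − -1.8773·2.4316 = +8.1675 (running +29.1922)
  i=4: -1.8773·-3.0959 − 0.6150·-1.5488 = +6.7646 (running +35.9567)
  i=5: 0.6150·-1.1285 − 4.6341·-3.0959 = +13.6528 (running +49.6095)
  i=6: 4.6341·1.6670 − 3.8325·-1.1285 = +12.0501 (running +61.6597)
Area = |Σ|/2 = |61.6597|/2 = 30.8298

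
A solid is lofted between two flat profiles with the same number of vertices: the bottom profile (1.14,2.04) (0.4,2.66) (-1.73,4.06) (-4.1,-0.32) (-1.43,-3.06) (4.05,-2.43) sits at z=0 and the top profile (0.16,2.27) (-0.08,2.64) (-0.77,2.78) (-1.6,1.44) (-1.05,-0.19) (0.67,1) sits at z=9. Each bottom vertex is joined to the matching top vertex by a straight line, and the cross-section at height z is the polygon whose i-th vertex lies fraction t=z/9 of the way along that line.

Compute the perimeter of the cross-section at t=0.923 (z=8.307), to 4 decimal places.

Cross-section at t=0.923: each vertex is (1-t)·p0[i] + t·p1[i].
  v1: (1-0.923)·(1.14,2.04) + 0.923·(0.16,2.27) = (0.2355,2.2523)
  v2: (1-0.923)·(0.4,2.66) + 0.923·(-0.08,2.64) = (-0.0430,2.6415)
  v3: (1-0.923)·(-1.73,4.06) + 0.923·(-0.77,2.78) = (-0.8439,2.8786)
  v4: (1-0.923)·(-4.1,-0.32) + 0.923·(-1.6,1.44) = (-1.7925,1.3045)
  v5: (1-0.923)·(-1.43,-3.06) + 0.923·(-1.05,-0.19) = (-1.0793,-0.4110)
  v6: (1-0.923)·(4.05,-2.43) + 0.923·(0.67,1) = (0.9303,0.7359)
Perimeter = Σ |v_{i+1} − v_i|:
  edge 1→2: √(-0.2785² + 0.3892²) = 0.4786 (running 0.4786)
  edge 2→3: √(-0.8009² + 0.2370²) = 0.8352 (running 1.3138)
  edge 3→4: √(-0.9486² + -1.5741²) = 1.8378 (running 3.1516)
  edge 4→5: √(0.7132² + -1.7155²) = 1.8578 (running 5.0095)
  edge 5→6: √(2.0095² + 1.1469²) = 2.3138 (running 7.3232)
  edge 6→1: √(-0.6948² + 1.5164²) = 1.6680 (running 8.9912)
Perimeter = 8.9912

Perimeter at t=0.923: 8.9912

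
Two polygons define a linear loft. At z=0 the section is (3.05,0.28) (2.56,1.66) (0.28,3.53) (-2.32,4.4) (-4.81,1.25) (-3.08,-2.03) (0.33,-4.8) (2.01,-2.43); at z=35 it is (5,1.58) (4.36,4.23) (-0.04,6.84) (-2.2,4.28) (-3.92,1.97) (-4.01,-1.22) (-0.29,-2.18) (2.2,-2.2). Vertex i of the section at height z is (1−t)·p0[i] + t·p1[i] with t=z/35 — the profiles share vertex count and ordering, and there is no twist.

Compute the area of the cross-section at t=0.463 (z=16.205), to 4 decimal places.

Area at t=0.463: 48.2971

Cross-section at t=0.463: each vertex is (1-t)·p0[i] + t·p1[i].
  v1: (1-0.463)·(3.05,0.28) + 0.463·(5,1.58) = (3.9528,0.8819)
  v2: (1-0.463)·(2.56,1.66) + 0.463·(4.36,4.23) = (3.3934,2.8499)
  v3: (1-0.463)·(0.28,3.53) + 0.463·(-0.04,6.84) = (0.1318,5.0625)
  v4: (1-0.463)·(-2.32,4.4) + 0.463·(-2.2,4.28) = (-2.2644,4.3444)
  v5: (1-0.463)·(-4.81,1.25) + 0.463·(-3.92,1.97) = (-4.3979,1.5834)
  v6: (1-0.463)·(-3.08,-2.03) + 0.463·(-4.01,-1.22) = (-3.5106,-1.6550)
  v7: (1-0.463)·(0.33,-4.8) + 0.463·(-0.29,-2.18) = (0.0429,-3.5869)
  v8: (1-0.463)·(2.01,-2.43) + 0.463·(2.2,-2.2) = (2.0980,-2.3235)
Shoelace sum Σ(x_i·y_{i+1} − x_{i+1}·y_i):
  i=1: 3.9528·2.8499 − 3.3934·0.8819 = +8.2726 (running +8.2726)
  i=2: 3.3934·5.0625 − 0.1318·2.8499 = +16.8035 (running +25.0761)
  i=3: 0.1318·4.3444 − -2.2644·5.0625 = +12.0366 (running +37.1127)
  i=4: -2.2644·1.5834 − -4.3979·4.3444 = +15.5211 (running +52.6338)
  i=5: -4.3979·-1.6550 − -3.5106·1.5834 = +12.8370 (running +65.4707)
  i=6: -3.5106·-3.5869 − 0.0429·-1.6550 = +12.6633 (running +78.1341)
  i=7: 0.0429·-2.3235 − 2.0980·-3.5869 = +7.4255 (running +85.5596)
  i=8: 2.0980·0.8819 − 3.9528·-2.3235 = +11.0347 (running +96.5943)
Area = |Σ|/2 = |96.5943|/2 = 48.2971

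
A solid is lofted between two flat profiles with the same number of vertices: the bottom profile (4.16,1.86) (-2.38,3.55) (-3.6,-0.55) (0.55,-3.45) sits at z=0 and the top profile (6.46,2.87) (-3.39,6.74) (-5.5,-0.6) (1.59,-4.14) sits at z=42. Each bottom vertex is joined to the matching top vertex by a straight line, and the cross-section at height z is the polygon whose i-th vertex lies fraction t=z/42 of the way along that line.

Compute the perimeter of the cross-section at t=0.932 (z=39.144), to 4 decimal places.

Cross-section at t=0.932: each vertex is (1-t)·p0[i] + t·p1[i].
  v1: (1-0.932)·(4.16,1.86) + 0.932·(6.46,2.87) = (6.3036,2.8013)
  v2: (1-0.932)·(-2.38,3.55) + 0.932·(-3.39,6.74) = (-3.3213,6.5231)
  v3: (1-0.932)·(-3.6,-0.55) + 0.932·(-5.5,-0.6) = (-5.3708,-0.5966)
  v4: (1-0.932)·(0.55,-3.45) + 0.932·(1.59,-4.14) = (1.5193,-4.0931)
Perimeter = Σ |v_{i+1} − v_i|:
  edge 1→2: √(-9.6249² + 3.7218²) = 10.3194 (running 10.3194)
  edge 2→3: √(-2.0495² + -7.1197²) = 7.4088 (running 17.7282)
  edge 3→4: √(6.8901² + -3.4965²) = 7.7265 (running 25.4547)
  edge 4→1: √(4.7843² + 6.8944²) = 8.3918 (running 33.8465)
Perimeter = 33.8465

Perimeter at t=0.932: 33.8465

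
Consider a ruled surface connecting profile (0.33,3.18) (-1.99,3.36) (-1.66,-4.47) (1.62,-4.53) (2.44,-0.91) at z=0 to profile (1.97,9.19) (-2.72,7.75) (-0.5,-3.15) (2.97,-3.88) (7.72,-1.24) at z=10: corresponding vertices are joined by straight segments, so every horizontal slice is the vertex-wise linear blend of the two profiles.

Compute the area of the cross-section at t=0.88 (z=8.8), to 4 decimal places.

Area at t=0.88: 73.5333

Cross-section at t=0.88: each vertex is (1-t)·p0[i] + t·p1[i].
  v1: (1-0.88)·(0.33,3.18) + 0.88·(1.97,9.19) = (1.7732,8.4688)
  v2: (1-0.88)·(-1.99,3.36) + 0.88·(-2.72,7.75) = (-2.6324,7.2232)
  v3: (1-0.88)·(-1.66,-4.47) + 0.88·(-0.5,-3.15) = (-0.6392,-3.3084)
  v4: (1-0.88)·(1.62,-4.53) + 0.88·(2.97,-3.88) = (2.8080,-3.9580)
  v5: (1-0.88)·(2.44,-0.91) + 0.88·(7.72,-1.24) = (7.0864,-1.2004)
Shoelace sum Σ(x_i·y_{i+1} − x_{i+1}·y_i):
  i=1: 1.7732·7.2232 − -2.6324·8.4688 = +35.1014 (running +35.1014)
  i=2: -2.6324·-3.3084 − -0.6392·7.2232 = +13.3261 (running +48.4275)
  i=3: -0.6392·-3.9580 − 2.8080·-3.3084 = +11.8199 (running +60.2475)
  i=4: 2.8080·-1.2004 − 7.0864·-3.9580 = +24.6772 (running +84.9247)
  i=5: 7.0864·8.4688 − 1.7732·-1.2004 = +62.1419 (running +147.0666)
Area = |Σ|/2 = |147.0666|/2 = 73.5333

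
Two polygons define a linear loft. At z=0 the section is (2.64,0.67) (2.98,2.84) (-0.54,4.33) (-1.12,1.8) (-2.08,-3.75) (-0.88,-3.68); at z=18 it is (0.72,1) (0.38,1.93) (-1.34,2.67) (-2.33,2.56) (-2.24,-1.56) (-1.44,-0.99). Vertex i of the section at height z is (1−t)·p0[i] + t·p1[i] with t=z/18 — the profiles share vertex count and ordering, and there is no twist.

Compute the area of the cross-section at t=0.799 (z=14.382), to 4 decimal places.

Cross-section at t=0.799: each vertex is (1-t)·p0[i] + t·p1[i].
  v1: (1-0.799)·(2.64,0.67) + 0.799·(0.72,1) = (1.1059,0.9337)
  v2: (1-0.799)·(2.98,2.84) + 0.799·(0.38,1.93) = (0.9026,2.1129)
  v3: (1-0.799)·(-0.54,4.33) + 0.799·(-1.34,2.67) = (-1.1792,3.0037)
  v4: (1-0.799)·(-1.12,1.8) + 0.799·(-2.33,2.56) = (-2.0868,2.4072)
  v5: (1-0.799)·(-2.08,-3.75) + 0.799·(-2.24,-1.56) = (-2.2078,-2.0002)
  v6: (1-0.799)·(-0.88,-3.68) + 0.799·(-1.44,-0.99) = (-1.3274,-1.5307)
Shoelace sum Σ(x_i·y_{i+1} − x_{i+1}·y_i):
  i=1: 1.1059·2.1129 − 0.9026·0.9337 = +1.4940 (running +1.4940)
  i=2: 0.9026·3.0037 − -1.1792·2.1129 = +5.2026 (running +6.6966)
  i=3: -1.1792·2.4072 − -2.0868·3.0037 = +3.4294 (running +10.1260)
  i=4: -2.0868·-2.0002 − -2.2078·2.4072 = +9.4888 (running +19.6148)
  i=5: -2.2078·-1.5307 − -1.3274·-2.0002 = +0.7244 (running +20.3392)
  i=6: -1.3274·0.9337 − 1.1059·-1.5307 = +0.4534 (running +20.7926)
Area = |Σ|/2 = |20.7926|/2 = 10.3963

Area at t=0.799: 10.3963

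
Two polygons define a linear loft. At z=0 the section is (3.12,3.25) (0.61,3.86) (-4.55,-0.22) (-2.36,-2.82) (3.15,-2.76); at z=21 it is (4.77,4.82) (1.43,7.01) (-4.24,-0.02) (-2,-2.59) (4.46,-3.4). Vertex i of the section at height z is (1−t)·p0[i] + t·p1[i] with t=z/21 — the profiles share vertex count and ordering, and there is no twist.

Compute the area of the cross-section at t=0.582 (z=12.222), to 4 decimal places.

Cross-section at t=0.582: each vertex is (1-t)·p0[i] + t·p1[i].
  v1: (1-0.582)·(3.12,3.25) + 0.582·(4.77,4.82) = (4.0803,4.1637)
  v2: (1-0.582)·(0.61,3.86) + 0.582·(1.43,7.01) = (1.0872,5.6933)
  v3: (1-0.582)·(-4.55,-0.22) + 0.582·(-4.24,-0.02) = (-4.3696,-0.1036)
  v4: (1-0.582)·(-2.36,-2.82) + 0.582·(-2,-2.59) = (-2.1505,-2.6861)
  v5: (1-0.582)·(3.15,-2.76) + 0.582·(4.46,-3.4) = (3.9124,-3.1325)
Shoelace sum Σ(x_i·y_{i+1} − x_{i+1}·y_i):
  i=1: 4.0803·5.6933 − 1.0872·4.1637 = +18.7034 (running +18.7034)
  i=2: 1.0872·-0.1036 − -4.3696·5.6933 = +24.7647 (running +43.4681)
  i=3: -4.3696·-2.6861 − -2.1505·-0.1036 = +11.5145 (running +54.9826)
  i=4: -2.1505·-3.1325 − 3.9124·-2.6861 = +17.2456 (running +72.2282)
  i=5: 3.9124·4.1637 − 4.0803·-3.1325 = +29.0718 (running +101.3000)
Area = |Σ|/2 = |101.3000|/2 = 50.6500

Area at t=0.582: 50.6500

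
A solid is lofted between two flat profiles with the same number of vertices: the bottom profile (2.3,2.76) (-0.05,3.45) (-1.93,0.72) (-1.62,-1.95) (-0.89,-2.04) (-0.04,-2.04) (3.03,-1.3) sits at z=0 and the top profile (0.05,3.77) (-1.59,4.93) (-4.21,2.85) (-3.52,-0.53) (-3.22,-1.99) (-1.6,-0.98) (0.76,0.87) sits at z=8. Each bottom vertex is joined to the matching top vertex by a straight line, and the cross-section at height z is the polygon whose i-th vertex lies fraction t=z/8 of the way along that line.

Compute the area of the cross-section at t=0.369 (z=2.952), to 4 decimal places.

Area at t=0.369: 20.3814

Cross-section at t=0.369: each vertex is (1-t)·p0[i] + t·p1[i].
  v1: (1-0.369)·(2.3,2.76) + 0.369·(0.05,3.77) = (1.4697,3.1327)
  v2: (1-0.369)·(-0.05,3.45) + 0.369·(-1.59,4.93) = (-0.6183,3.9961)
  v3: (1-0.369)·(-1.93,0.72) + 0.369·(-4.21,2.85) = (-2.7713,1.5060)
  v4: (1-0.369)·(-1.62,-1.95) + 0.369·(-3.52,-0.53) = (-2.3211,-1.4260)
  v5: (1-0.369)·(-0.89,-2.04) + 0.369·(-3.22,-1.99) = (-1.7498,-2.0215)
  v6: (1-0.369)·(-0.04,-2.04) + 0.369·(-1.6,-0.98) = (-0.6156,-1.6489)
  v7: (1-0.369)·(3.03,-1.3) + 0.369·(0.76,0.87) = (2.1924,-0.4993)
Shoelace sum Σ(x_i·y_{i+1} − x_{i+1}·y_i):
  i=1: 1.4697·3.9961 − -0.6183·3.1327 = +7.8101 (running +7.8101)
  i=2: -0.6183·1.5060 − -2.7713·3.9961 = +10.1434 (running +17.9536)
  i=3: -2.7713·-1.4260 − -2.3211·1.5060 = +7.4475 (running +25.4010)
  i=4: -2.3211·-2.0215 − -1.7498·-1.4260 = +2.1970 (running +27.5980)
  i=5: -1.7498·-1.6489 − -0.6156·-2.0215 = +1.6406 (running +29.2386)
  i=6: -0.6156·-0.4993 − 2.1924·-1.6489 = +3.9223 (running +33.1609)
  i=7: 2.1924·3.1327 − 1.4697·-0.4993 = +7.6018 (running +40.7627)
Area = |Σ|/2 = |40.7627|/2 = 20.3814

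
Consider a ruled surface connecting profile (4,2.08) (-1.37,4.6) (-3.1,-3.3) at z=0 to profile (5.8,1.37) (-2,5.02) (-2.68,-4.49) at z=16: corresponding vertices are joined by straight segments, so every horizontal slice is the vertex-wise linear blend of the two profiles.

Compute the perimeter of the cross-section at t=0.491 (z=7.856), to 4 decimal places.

Perimeter at t=0.491: 25.6157

Cross-section at t=0.491: each vertex is (1-t)·p0[i] + t·p1[i].
  v1: (1-0.491)·(4,2.08) + 0.491·(5.8,1.37) = (4.8838,1.7314)
  v2: (1-0.491)·(-1.37,4.6) + 0.491·(-2,5.02) = (-1.6793,4.8062)
  v3: (1-0.491)·(-3.1,-3.3) + 0.491·(-2.68,-4.49) = (-2.8938,-3.8843)
Perimeter = Σ |v_{i+1} − v_i|:
  edge 1→2: √(-6.5631² + 3.0748²) = 7.2477 (running 7.2477)
  edge 2→3: √(-1.2145² + -8.6905²) = 8.7750 (running 16.0227)
  edge 3→1: √(7.7776² + 5.6157²) = 9.5931 (running 25.6157)
Perimeter = 25.6157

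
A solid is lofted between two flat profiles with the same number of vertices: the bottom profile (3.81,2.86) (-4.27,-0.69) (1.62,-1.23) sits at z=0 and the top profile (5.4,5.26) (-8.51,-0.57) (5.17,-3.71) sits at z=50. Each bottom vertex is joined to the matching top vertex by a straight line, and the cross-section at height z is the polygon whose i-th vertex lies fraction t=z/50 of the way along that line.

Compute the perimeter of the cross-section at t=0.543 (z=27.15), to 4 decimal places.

Perimeter at t=0.543: 29.3622

Cross-section at t=0.543: each vertex is (1-t)·p0[i] + t·p1[i].
  v1: (1-0.543)·(3.81,2.86) + 0.543·(5.4,5.26) = (4.6734,4.1632)
  v2: (1-0.543)·(-4.27,-0.69) + 0.543·(-8.51,-0.57) = (-6.5723,-0.6248)
  v3: (1-0.543)·(1.62,-1.23) + 0.543·(5.17,-3.71) = (3.5476,-2.5766)
Perimeter = Σ |v_{i+1} − v_i|:
  edge 1→2: √(-11.2457² + -4.7880²) = 12.2226 (running 12.2226)
  edge 2→3: √(10.1200² + -1.9518²) = 10.3065 (running 22.5290)
  edge 3→1: √(1.1257² + 6.7398²) = 6.8332 (running 29.3622)
Perimeter = 29.3622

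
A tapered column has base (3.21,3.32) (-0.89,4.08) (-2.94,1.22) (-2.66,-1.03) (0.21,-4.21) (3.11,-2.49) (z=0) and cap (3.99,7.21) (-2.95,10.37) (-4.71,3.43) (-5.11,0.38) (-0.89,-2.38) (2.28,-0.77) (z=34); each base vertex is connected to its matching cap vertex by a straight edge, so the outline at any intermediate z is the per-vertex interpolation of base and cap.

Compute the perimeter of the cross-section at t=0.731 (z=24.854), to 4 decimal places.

Perimeter at t=0.731: 31.4557

Cross-section at t=0.731: each vertex is (1-t)·p0[i] + t·p1[i].
  v1: (1-0.731)·(3.21,3.32) + 0.731·(3.99,7.21) = (3.7802,6.1636)
  v2: (1-0.731)·(-0.89,4.08) + 0.731·(-2.95,10.37) = (-2.3959,8.6780)
  v3: (1-0.731)·(-2.94,1.22) + 0.731·(-4.71,3.43) = (-4.2339,2.8355)
  v4: (1-0.731)·(-2.66,-1.03) + 0.731·(-5.11,0.38) = (-4.4510,0.0007)
  v5: (1-0.731)·(0.21,-4.21) + 0.731·(-0.89,-2.38) = (-0.5941,-2.8723)
  v6: (1-0.731)·(3.11,-2.49) + 0.731·(2.28,-0.77) = (2.5033,-1.2327)
Perimeter = Σ |v_{i+1} − v_i|:
  edge 1→2: √(-6.1760² + 2.5144²) = 6.6683 (running 6.6683)
  edge 2→3: √(-1.8380² + -5.8425²) = 6.1248 (running 12.7930)
  edge 3→4: √(-0.2171² + -2.8348²) = 2.8431 (running 15.6361)
  edge 4→5: √(3.8569² + -2.8730²) = 4.8093 (running 20.4454)
  edge 5→6: √(3.0974² + 1.6396²) = 3.5046 (running 23.9500)
  edge 6→1: √(1.2769² + 7.3963²) = 7.5057 (running 31.4557)
Perimeter = 31.4557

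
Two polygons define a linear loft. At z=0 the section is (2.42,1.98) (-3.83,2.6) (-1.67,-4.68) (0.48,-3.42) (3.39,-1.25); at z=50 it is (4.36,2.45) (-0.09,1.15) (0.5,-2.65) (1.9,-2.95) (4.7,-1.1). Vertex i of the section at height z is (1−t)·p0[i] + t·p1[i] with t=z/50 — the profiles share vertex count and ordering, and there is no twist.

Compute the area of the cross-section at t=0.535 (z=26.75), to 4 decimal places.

Area at t=0.535: 24.3228

Cross-section at t=0.535: each vertex is (1-t)·p0[i] + t·p1[i].
  v1: (1-0.535)·(2.42,1.98) + 0.535·(4.36,2.45) = (3.4579,2.2315)
  v2: (1-0.535)·(-3.83,2.6) + 0.535·(-0.09,1.15) = (-1.8291,1.8242)
  v3: (1-0.535)·(-1.67,-4.68) + 0.535·(0.5,-2.65) = (-0.5091,-3.5939)
  v4: (1-0.535)·(0.48,-3.42) + 0.535·(1.9,-2.95) = (1.2397,-3.1685)
  v5: (1-0.535)·(3.39,-1.25) + 0.535·(4.7,-1.1) = (4.0909,-1.1698)
Shoelace sum Σ(x_i·y_{i+1} − x_{i+1}·y_i):
  i=1: 3.4579·1.8242 − -1.8291·2.2315 = +10.3896 (running +10.3896)
  i=2: -1.8291·-3.5939 − -0.5091·1.8242 = +7.5023 (running +17.8919)
  i=3: -0.5091·-3.1685 − 1.2397·-3.5939 = +6.0684 (running +23.9603)
  i=4: 1.2397·-1.1698 − 4.0909·-3.1685 = +11.5119 (running +35.4722)
  i=5: 4.0909·2.2315 − 3.4579·-1.1698 = +13.1734 (running +48.6456)
Area = |Σ|/2 = |48.6456|/2 = 24.3228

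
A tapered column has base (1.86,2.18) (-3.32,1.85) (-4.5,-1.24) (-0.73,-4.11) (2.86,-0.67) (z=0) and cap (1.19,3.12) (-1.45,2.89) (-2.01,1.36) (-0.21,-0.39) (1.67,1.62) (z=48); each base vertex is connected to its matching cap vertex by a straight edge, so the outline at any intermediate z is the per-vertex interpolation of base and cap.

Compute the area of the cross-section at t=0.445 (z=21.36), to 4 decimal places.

Area at t=0.445: 18.7343

Cross-section at t=0.445: each vertex is (1-t)·p0[i] + t·p1[i].
  v1: (1-0.445)·(1.86,2.18) + 0.445·(1.19,3.12) = (1.5618,2.5983)
  v2: (1-0.445)·(-3.32,1.85) + 0.445·(-1.45,2.89) = (-2.4878,2.3128)
  v3: (1-0.445)·(-4.5,-1.24) + 0.445·(-2.01,1.36) = (-3.3919,-0.0830)
  v4: (1-0.445)·(-0.73,-4.11) + 0.445·(-0.21,-0.39) = (-0.4986,-2.4546)
  v5: (1-0.445)·(2.86,-0.67) + 0.445·(1.67,1.62) = (2.3304,0.3491)
Shoelace sum Σ(x_i·y_{i+1} − x_{i+1}·y_i):
  i=1: 1.5618·2.3128 − -2.4878·2.5983 = +10.0764 (running +10.0764)
  i=2: -2.4878·-0.0830 − -3.3919·2.3128 = +8.0514 (running +18.1278)
  i=3: -3.3919·-2.4546 − -0.4986·-0.0830 = +8.2845 (running +26.4123)
  i=4: -0.4986·0.3491 − 2.3304·-2.4546 = +5.5463 (running +31.9586)
  i=5: 2.3304·2.5983 − 1.5618·0.3491 = +5.5100 (running +37.4686)
Area = |Σ|/2 = |37.4686|/2 = 18.7343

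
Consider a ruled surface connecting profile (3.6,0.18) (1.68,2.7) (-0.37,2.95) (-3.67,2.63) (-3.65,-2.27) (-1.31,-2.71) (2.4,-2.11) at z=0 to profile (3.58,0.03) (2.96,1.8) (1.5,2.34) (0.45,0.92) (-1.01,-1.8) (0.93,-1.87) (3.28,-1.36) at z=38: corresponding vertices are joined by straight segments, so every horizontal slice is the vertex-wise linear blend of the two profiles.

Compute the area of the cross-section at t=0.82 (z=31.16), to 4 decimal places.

Area at t=0.82: 15.4238

Cross-section at t=0.82: each vertex is (1-t)·p0[i] + t·p1[i].
  v1: (1-0.82)·(3.6,0.18) + 0.82·(3.58,0.03) = (3.5836,0.0570)
  v2: (1-0.82)·(1.68,2.7) + 0.82·(2.96,1.8) = (2.7296,1.9620)
  v3: (1-0.82)·(-0.37,2.95) + 0.82·(1.5,2.34) = (1.1634,2.4498)
  v4: (1-0.82)·(-3.67,2.63) + 0.82·(0.45,0.92) = (-0.2916,1.2278)
  v5: (1-0.82)·(-3.65,-2.27) + 0.82·(-1.01,-1.8) = (-1.4852,-1.8846)
  v6: (1-0.82)·(-1.31,-2.71) + 0.82·(0.93,-1.87) = (0.5268,-2.0212)
  v7: (1-0.82)·(2.4,-2.11) + 0.82·(3.28,-1.36) = (3.1216,-1.4950)
Shoelace sum Σ(x_i·y_{i+1} − x_{i+1}·y_i):
  i=1: 3.5836·1.9620 − 2.7296·0.0570 = +6.8754 (running +6.8754)
  i=2: 2.7296·2.4498 − 1.1634·1.9620 = +4.4044 (running +11.2798)
  i=3: 1.1634·1.2278 − -0.2916·2.4498 = +2.1428 (running +13.4226)
  i=4: -0.2916·-1.8846 − -1.4852·1.2278 = +2.3731 (running +15.7957)
  i=5: -1.4852·-2.0212 − 0.5268·-1.8846 = +3.9947 (running +19.7904)
  i=6: 0.5268·-1.4950 − 3.1216·-2.0212 = +5.5218 (running +25.3122)
  i=7: 3.1216·0.0570 − 3.5836·-1.4950 = +5.5354 (running +30.8476)
Area = |Σ|/2 = |30.8476|/2 = 15.4238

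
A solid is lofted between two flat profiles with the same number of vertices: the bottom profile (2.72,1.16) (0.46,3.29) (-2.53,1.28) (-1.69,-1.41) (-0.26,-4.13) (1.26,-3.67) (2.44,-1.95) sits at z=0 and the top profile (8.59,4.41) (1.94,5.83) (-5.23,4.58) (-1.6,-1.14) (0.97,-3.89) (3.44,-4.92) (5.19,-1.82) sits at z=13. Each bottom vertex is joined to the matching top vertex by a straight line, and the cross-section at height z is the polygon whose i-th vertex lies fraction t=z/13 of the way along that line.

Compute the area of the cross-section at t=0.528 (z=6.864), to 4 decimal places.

Cross-section at t=0.528: each vertex is (1-t)·p0[i] + t·p1[i].
  v1: (1-0.528)·(2.72,1.16) + 0.528·(8.59,4.41) = (5.8194,2.8760)
  v2: (1-0.528)·(0.46,3.29) + 0.528·(1.94,5.83) = (1.2414,4.6311)
  v3: (1-0.528)·(-2.53,1.28) + 0.528·(-5.23,4.58) = (-3.9556,3.0224)
  v4: (1-0.528)·(-1.69,-1.41) + 0.528·(-1.6,-1.14) = (-1.6425,-1.2674)
  v5: (1-0.528)·(-0.26,-4.13) + 0.528·(0.97,-3.89) = (0.3894,-4.0033)
  v6: (1-0.528)·(1.26,-3.67) + 0.528·(3.44,-4.92) = (2.4110,-4.3300)
  v7: (1-0.528)·(2.44,-1.95) + 0.528·(5.19,-1.82) = (3.8920,-1.8814)
Shoelace sum Σ(x_i·y_{i+1} − x_{i+1}·y_i):
  i=1: 5.8194·4.6311 − 1.2414·2.8760 = +23.3798 (running +23.3798)
  i=2: 1.2414·3.0224 − -3.9556·4.6311 = +22.0710 (running +45.4508)
  i=3: -3.9556·-1.2674 − -1.6425·3.0224 = +9.9777 (running +55.4285)
  i=4: -1.6425·-4.0033 − 0.3894·-1.2674 = +7.0689 (running +62.4974)
  i=5: 0.3894·-4.3300 − 2.4110·-4.0033 = +7.9658 (running +70.4632)
  i=6: 2.4110·-1.8814 − 3.8920·-4.3300 = +12.3163 (running +82.7795)
  i=7: 3.8920·2.8760 − 5.8194·-1.8814 = +22.1417 (running +104.9212)
Area = |Σ|/2 = |104.9212|/2 = 52.4606

Area at t=0.528: 52.4606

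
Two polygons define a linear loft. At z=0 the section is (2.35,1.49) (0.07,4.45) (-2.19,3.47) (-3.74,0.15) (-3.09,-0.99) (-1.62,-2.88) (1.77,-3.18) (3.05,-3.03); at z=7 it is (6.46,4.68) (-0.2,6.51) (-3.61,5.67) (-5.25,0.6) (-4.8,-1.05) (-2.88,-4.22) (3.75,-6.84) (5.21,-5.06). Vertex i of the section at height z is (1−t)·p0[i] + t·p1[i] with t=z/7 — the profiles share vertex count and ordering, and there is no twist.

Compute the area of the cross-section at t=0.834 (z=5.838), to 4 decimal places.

Cross-section at t=0.834: each vertex is (1-t)·p0[i] + t·p1[i].
  v1: (1-0.834)·(2.35,1.49) + 0.834·(6.46,4.68) = (5.7777,4.1505)
  v2: (1-0.834)·(0.07,4.45) + 0.834·(-0.2,6.51) = (-0.1552,6.1680)
  v3: (1-0.834)·(-2.19,3.47) + 0.834·(-3.61,5.67) = (-3.3743,5.3048)
  v4: (1-0.834)·(-3.74,0.15) + 0.834·(-5.25,0.6) = (-4.9993,0.5253)
  v5: (1-0.834)·(-3.09,-0.99) + 0.834·(-4.8,-1.05) = (-4.5161,-1.0400)
  v6: (1-0.834)·(-1.62,-2.88) + 0.834·(-2.88,-4.22) = (-2.6708,-3.9976)
  v7: (1-0.834)·(1.77,-3.18) + 0.834·(3.75,-6.84) = (3.4213,-6.2324)
  v8: (1-0.834)·(3.05,-3.03) + 0.834·(5.21,-5.06) = (4.8514,-4.7230)
Shoelace sum Σ(x_i·y_{i+1} − x_{i+1}·y_i):
  i=1: 5.7777·6.1680 − -0.1552·4.1505 = +36.2814 (running +36.2814)
  i=2: -0.1552·5.3048 − -3.3743·6.1680 = +19.9895 (running +56.2709)
  i=3: -3.3743·0.5253 − -4.9993·5.3048 = +24.7480 (running +81.0189)
  i=4: -4.9993·-1.0400 − -4.5161·0.5253 = +7.5718 (running +88.5907)
  i=5: -4.5161·-3.9976 − -2.6708·-1.0400 = +15.2758 (running +103.8665)
  i=6: -2.6708·-6.2324 − 3.4213·-3.9976 = +30.3228 (running +134.1893)
  i=7: 3.4213·-4.7230 − 4.8514·-6.2324 = +14.0773 (running +148.2666)
  i=8: 4.8514·4.1505 − 5.7777·-4.7230 = +47.4241 (running +195.6907)
Area = |Σ|/2 = |195.6907|/2 = 97.8454

Area at t=0.834: 97.8454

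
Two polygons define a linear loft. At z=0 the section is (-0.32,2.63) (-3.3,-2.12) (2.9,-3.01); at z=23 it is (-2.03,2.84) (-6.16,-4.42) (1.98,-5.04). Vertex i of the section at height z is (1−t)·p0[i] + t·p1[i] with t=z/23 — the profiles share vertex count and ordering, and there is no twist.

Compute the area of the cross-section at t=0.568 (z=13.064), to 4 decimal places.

Cross-section at t=0.568: each vertex is (1-t)·p0[i] + t·p1[i].
  v1: (1-0.568)·(-0.32,2.63) + 0.568·(-2.03,2.84) = (-1.2913,2.7493)
  v2: (1-0.568)·(-3.3,-2.12) + 0.568·(-6.16,-4.42) = (-4.9245,-3.4264)
  v3: (1-0.568)·(2.9,-3.01) + 0.568·(1.98,-5.04) = (2.3774,-4.1630)
Shoelace sum Σ(x_i·y_{i+1} − x_{i+1}·y_i):
  i=1: -1.2913·-3.4264 − -4.9245·2.7493 = +17.9632 (running +17.9632)
  i=2: -4.9245·-4.1630 − 2.3774·-3.4264 = +28.6469 (running +46.6101)
  i=3: 2.3774·2.7493 − -1.2913·-4.1630 = +1.1606 (running +47.7707)
Area = |Σ|/2 = |47.7707|/2 = 23.8853

Area at t=0.568: 23.8853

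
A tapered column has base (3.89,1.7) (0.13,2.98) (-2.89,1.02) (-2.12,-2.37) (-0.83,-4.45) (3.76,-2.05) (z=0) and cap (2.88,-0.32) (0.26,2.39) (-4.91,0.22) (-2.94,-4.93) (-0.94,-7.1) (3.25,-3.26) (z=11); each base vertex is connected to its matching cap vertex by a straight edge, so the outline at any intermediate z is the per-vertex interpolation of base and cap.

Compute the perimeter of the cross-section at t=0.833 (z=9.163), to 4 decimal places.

Perimeter at t=0.833: 25.6981

Cross-section at t=0.833: each vertex is (1-t)·p0[i] + t·p1[i].
  v1: (1-0.833)·(3.89,1.7) + 0.833·(2.88,-0.32) = (3.0487,0.0173)
  v2: (1-0.833)·(0.13,2.98) + 0.833·(0.26,2.39) = (0.2383,2.4885)
  v3: (1-0.833)·(-2.89,1.02) + 0.833·(-4.91,0.22) = (-4.5727,0.3536)
  v4: (1-0.833)·(-2.12,-2.37) + 0.833·(-2.94,-4.93) = (-2.8031,-4.5025)
  v5: (1-0.833)·(-0.83,-4.45) + 0.833·(-0.94,-7.1) = (-0.9216,-6.6574)
  v6: (1-0.833)·(3.76,-2.05) + 0.833·(3.25,-3.26) = (3.3352,-3.0579)
Perimeter = Σ |v_{i+1} − v_i|:
  edge 1→2: √(-2.8104² + 2.4712²) = 3.7423 (running 3.7423)
  edge 2→3: √(-4.8110² + -2.1349²) = 5.2634 (running 9.0057)
  edge 3→4: √(1.7696² + -4.8561²) = 5.1685 (running 14.1742)
  edge 4→5: √(1.8814² + -2.1550²) = 2.8607 (running 17.0349)
  edge 5→6: √(4.2568² + 3.5995²) = 5.5747 (running 22.6095)
  edge 6→1: √(-0.2865² + 3.0753²) = 3.0886 (running 25.6981)
Perimeter = 25.6981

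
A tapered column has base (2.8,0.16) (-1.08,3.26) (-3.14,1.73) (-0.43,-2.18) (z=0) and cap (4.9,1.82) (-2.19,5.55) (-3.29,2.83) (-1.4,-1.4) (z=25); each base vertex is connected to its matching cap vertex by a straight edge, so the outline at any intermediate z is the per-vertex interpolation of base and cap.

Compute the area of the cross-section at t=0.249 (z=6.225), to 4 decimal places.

Area at t=0.249: 18.4128

Cross-section at t=0.249: each vertex is (1-t)·p0[i] + t·p1[i].
  v1: (1-0.249)·(2.8,0.16) + 0.249·(4.9,1.82) = (3.3229,0.5733)
  v2: (1-0.249)·(-1.08,3.26) + 0.249·(-2.19,5.55) = (-1.3564,3.8302)
  v3: (1-0.249)·(-3.14,1.73) + 0.249·(-3.29,2.83) = (-3.1774,2.0039)
  v4: (1-0.249)·(-0.43,-2.18) + 0.249·(-1.4,-1.4) = (-0.6715,-1.9858)
Shoelace sum Σ(x_i·y_{i+1} − x_{i+1}·y_i):
  i=1: 3.3229·3.8302 − -1.3564·0.5733 = +13.5051 (running +13.5051)
  i=2: -1.3564·2.0039 − -3.1774·3.8302 = +9.4518 (running +22.9569)
  i=3: -3.1774·-1.9858 − -0.6715·2.0039 = +7.6552 (running +30.6121)
  i=4: -0.6715·0.5733 − 3.3229·-1.9858 = +6.2135 (running +36.8257)
Area = |Σ|/2 = |36.8257|/2 = 18.4128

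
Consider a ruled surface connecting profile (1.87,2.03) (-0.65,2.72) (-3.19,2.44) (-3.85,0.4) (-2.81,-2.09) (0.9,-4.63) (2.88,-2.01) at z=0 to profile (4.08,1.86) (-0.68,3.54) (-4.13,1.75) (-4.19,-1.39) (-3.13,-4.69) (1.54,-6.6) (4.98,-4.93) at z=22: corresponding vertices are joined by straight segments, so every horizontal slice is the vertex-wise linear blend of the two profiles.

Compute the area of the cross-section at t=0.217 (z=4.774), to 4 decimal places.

Cross-section at t=0.217: each vertex is (1-t)·p0[i] + t·p1[i].
  v1: (1-0.217)·(1.87,2.03) + 0.217·(4.08,1.86) = (2.3496,1.9931)
  v2: (1-0.217)·(-0.65,2.72) + 0.217·(-0.68,3.54) = (-0.6565,2.8979)
  v3: (1-0.217)·(-3.19,2.44) + 0.217·(-4.13,1.75) = (-3.3940,2.2903)
  v4: (1-0.217)·(-3.85,0.4) + 0.217·(-4.19,-1.39) = (-3.9238,0.0116)
  v5: (1-0.217)·(-2.81,-2.09) + 0.217·(-3.13,-4.69) = (-2.8794,-2.6542)
  v6: (1-0.217)·(0.9,-4.63) + 0.217·(1.54,-6.6) = (1.0389,-5.0575)
  v7: (1-0.217)·(2.88,-2.01) + 0.217·(4.98,-4.93) = (3.3357,-2.6436)
Shoelace sum Σ(x_i·y_{i+1} − x_{i+1}·y_i):
  i=1: 2.3496·2.8979 − -0.6565·1.9931 = +8.1174 (running +8.1174)
  i=2: -0.6565·2.2903 − -3.3940·2.8979 = +8.3320 (running +16.4494)
  i=3: -3.3940·0.0116 − -3.9238·2.2903 = +8.9472 (running +25.3966)
  i=4: -3.9238·-2.6542 − -2.8794·0.0116 = +10.4478 (running +35.8444)
  i=5: -2.8794·-5.0575 − 1.0389·-2.6542 = +17.3201 (running +53.1646)
  i=6: 1.0389·-2.6436 − 3.3357·-5.0575 = +14.1238 (running +67.2884)
  i=7: 3.3357·1.9931 − 2.3496·-2.6436 = +12.8598 (running +80.1482)
Area = |Σ|/2 = |80.1482|/2 = 40.0741

Area at t=0.217: 40.0741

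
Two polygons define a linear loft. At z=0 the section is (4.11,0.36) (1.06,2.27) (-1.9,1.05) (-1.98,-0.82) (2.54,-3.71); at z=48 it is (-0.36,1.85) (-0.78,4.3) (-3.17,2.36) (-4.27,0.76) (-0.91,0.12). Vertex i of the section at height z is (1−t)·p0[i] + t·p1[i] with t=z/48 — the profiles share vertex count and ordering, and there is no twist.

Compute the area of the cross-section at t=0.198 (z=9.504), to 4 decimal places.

Area at t=0.198: 18.9788

Cross-section at t=0.198: each vertex is (1-t)·p0[i] + t·p1[i].
  v1: (1-0.198)·(4.11,0.36) + 0.198·(-0.36,1.85) = (3.2249,0.6550)
  v2: (1-0.198)·(1.06,2.27) + 0.198·(-0.78,4.3) = (0.6957,2.6719)
  v3: (1-0.198)·(-1.9,1.05) + 0.198·(-3.17,2.36) = (-2.1515,1.3094)
  v4: (1-0.198)·(-1.98,-0.82) + 0.198·(-4.27,0.76) = (-2.4334,-0.5072)
  v5: (1-0.198)·(2.54,-3.71) + 0.198·(-0.91,0.12) = (1.8569,-2.9517)
Shoelace sum Σ(x_i·y_{i+1} − x_{i+1}·y_i):
  i=1: 3.2249·2.6719 − 0.6957·0.6550 = +8.1612 (running +8.1612)
  i=2: 0.6957·1.3094 − -2.1515·2.6719 = +6.6595 (running +14.8206)
  i=3: -2.1515·-0.5072 − -2.4334·1.3094 = +4.2774 (running +19.0980)
  i=4: -2.4334·-2.9517 − 1.8569·-0.5072 = +8.1244 (running +27.2224)
  i=5: 1.8569·0.6550 − 3.2249·-2.9517 = +10.7352 (running +37.9577)
Area = |Σ|/2 = |37.9577|/2 = 18.9788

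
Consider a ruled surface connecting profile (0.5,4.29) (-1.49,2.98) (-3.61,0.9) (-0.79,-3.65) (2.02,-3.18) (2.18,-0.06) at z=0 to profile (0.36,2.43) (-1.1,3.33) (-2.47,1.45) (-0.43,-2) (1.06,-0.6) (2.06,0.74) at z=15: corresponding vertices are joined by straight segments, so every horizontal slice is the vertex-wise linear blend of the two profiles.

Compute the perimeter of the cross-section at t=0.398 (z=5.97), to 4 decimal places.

Perimeter at t=0.398: 17.9482

Cross-section at t=0.398: each vertex is (1-t)·p0[i] + t·p1[i].
  v1: (1-0.398)·(0.5,4.29) + 0.398·(0.36,2.43) = (0.4443,3.5497)
  v2: (1-0.398)·(-1.49,2.98) + 0.398·(-1.1,3.33) = (-1.3348,3.1193)
  v3: (1-0.398)·(-3.61,0.9) + 0.398·(-2.47,1.45) = (-3.1563,1.1189)
  v4: (1-0.398)·(-0.79,-3.65) + 0.398·(-0.43,-2) = (-0.6467,-2.9933)
  v5: (1-0.398)·(2.02,-3.18) + 0.398·(1.06,-0.6) = (1.6379,-2.1532)
  v6: (1-0.398)·(2.18,-0.06) + 0.398·(2.06,0.74) = (2.1322,0.2584)
Perimeter = Σ |v_{i+1} − v_i|:
  edge 1→2: √(-1.7791² + -0.4304²) = 1.8304 (running 1.8304)
  edge 2→3: √(-1.8215² + -2.0004²) = 2.7055 (running 4.5358)
  edge 3→4: √(2.5096² + -4.1122²) = 4.8175 (running 9.3533)
  edge 4→5: √(2.2846² + 0.8401²) = 2.4342 (running 11.7875)
  edge 5→6: √(0.4943² + 2.4116²) = 2.4617 (running 14.2492)
  edge 6→1: √(-1.6880² + 3.2913²) = 3.6989 (running 17.9482)
Perimeter = 17.9482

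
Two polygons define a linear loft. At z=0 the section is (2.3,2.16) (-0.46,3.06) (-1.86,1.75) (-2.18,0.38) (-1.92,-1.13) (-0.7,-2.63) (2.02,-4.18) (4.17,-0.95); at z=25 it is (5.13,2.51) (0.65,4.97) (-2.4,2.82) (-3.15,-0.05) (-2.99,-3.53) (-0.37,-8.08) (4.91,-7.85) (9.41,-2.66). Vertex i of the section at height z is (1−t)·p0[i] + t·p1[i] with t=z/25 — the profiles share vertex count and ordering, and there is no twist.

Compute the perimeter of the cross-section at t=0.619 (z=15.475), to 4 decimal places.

Perimeter at t=0.619: 31.9531

Cross-section at t=0.619: each vertex is (1-t)·p0[i] + t·p1[i].
  v1: (1-0.619)·(2.3,2.16) + 0.619·(5.13,2.51) = (4.0518,2.3766)
  v2: (1-0.619)·(-0.46,3.06) + 0.619·(0.65,4.97) = (0.2271,4.2423)
  v3: (1-0.619)·(-1.86,1.75) + 0.619·(-2.4,2.82) = (-2.1943,2.4123)
  v4: (1-0.619)·(-2.18,0.38) + 0.619·(-3.15,-0.05) = (-2.7804,0.1138)
  v5: (1-0.619)·(-1.92,-1.13) + 0.619·(-2.99,-3.53) = (-2.5823,-2.6156)
  v6: (1-0.619)·(-0.7,-2.63) + 0.619·(-0.37,-8.08) = (-0.4957,-6.0036)
  v7: (1-0.619)·(2.02,-4.18) + 0.619·(4.91,-7.85) = (3.8089,-6.4517)
  v8: (1-0.619)·(4.17,-0.95) + 0.619·(9.41,-2.66) = (7.4136,-2.0085)
Perimeter = Σ |v_{i+1} − v_i|:
  edge 1→2: √(-3.8247² + 1.8656²) = 4.2554 (running 4.2554)
  edge 2→3: √(-2.4213² + -1.8300²) = 3.0351 (running 7.2905)
  edge 3→4: √(-0.5862² + -2.2985²) = 2.3721 (running 9.6626)
  edge 4→5: √(0.1981² + -2.7294²) = 2.7366 (running 12.3992)
  edge 5→6: √(2.0866² + -3.3880²) = 3.9790 (running 16.3782)
  edge 6→7: √(4.3046² + -0.4482²) = 4.3279 (running 20.7061)
  edge 7→8: √(3.6047² + 4.4432²) = 5.7215 (running 26.4276)
  edge 8→1: √(-3.3618² + 4.3851²) = 5.5255 (running 31.9531)
Perimeter = 31.9531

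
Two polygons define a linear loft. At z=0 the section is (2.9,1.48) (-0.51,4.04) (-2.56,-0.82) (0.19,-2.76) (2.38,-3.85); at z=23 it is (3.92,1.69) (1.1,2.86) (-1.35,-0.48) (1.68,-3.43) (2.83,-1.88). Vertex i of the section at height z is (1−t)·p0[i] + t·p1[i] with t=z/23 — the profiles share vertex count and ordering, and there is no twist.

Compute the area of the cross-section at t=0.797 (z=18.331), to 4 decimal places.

Area at t=0.797: 19.8127

Cross-section at t=0.797: each vertex is (1-t)·p0[i] + t·p1[i].
  v1: (1-0.797)·(2.9,1.48) + 0.797·(3.92,1.69) = (3.7129,1.6474)
  v2: (1-0.797)·(-0.51,4.04) + 0.797·(1.1,2.86) = (0.7732,3.0995)
  v3: (1-0.797)·(-2.56,-0.82) + 0.797·(-1.35,-0.48) = (-1.5956,-0.5490)
  v4: (1-0.797)·(0.19,-2.76) + 0.797·(1.68,-3.43) = (1.3775,-3.2940)
  v5: (1-0.797)·(2.38,-3.85) + 0.797·(2.83,-1.88) = (2.7386,-2.2799)
Shoelace sum Σ(x_i·y_{i+1} − x_{i+1}·y_i):
  i=1: 3.7129·3.0995 − 0.7732·1.6474 = +10.2347 (running +10.2347)
  i=2: 0.7732·-0.5490 − -1.5956·3.0995 = +4.5212 (running +14.7559)
  i=3: -1.5956·-3.2940 − 1.3775·-0.5490 = +6.0123 (running +20.7682)
  i=4: 1.3775·-2.2799 − 2.7386·-3.2940 = +5.8804 (running +26.6487)
  i=5: 2.7386·1.6474 − 3.7129·-2.2799 = +12.9767 (running +39.6254)
Area = |Σ|/2 = |39.6254|/2 = 19.8127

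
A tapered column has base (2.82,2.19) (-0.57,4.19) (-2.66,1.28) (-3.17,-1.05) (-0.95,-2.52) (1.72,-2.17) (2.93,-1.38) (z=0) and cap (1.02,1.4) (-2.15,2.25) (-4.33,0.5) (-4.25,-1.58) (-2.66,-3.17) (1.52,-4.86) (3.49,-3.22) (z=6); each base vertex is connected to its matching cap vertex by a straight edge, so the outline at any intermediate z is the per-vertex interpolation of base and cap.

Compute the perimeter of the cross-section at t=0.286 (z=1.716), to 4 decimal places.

Cross-section at t=0.286: each vertex is (1-t)·p0[i] + t·p1[i].
  v1: (1-0.286)·(2.82,2.19) + 0.286·(1.02,1.4) = (2.3052,1.9641)
  v2: (1-0.286)·(-0.57,4.19) + 0.286·(-2.15,2.25) = (-1.0219,3.6352)
  v3: (1-0.286)·(-2.66,1.28) + 0.286·(-4.33,0.5) = (-3.1376,1.0569)
  v4: (1-0.286)·(-3.17,-1.05) + 0.286·(-4.25,-1.58) = (-3.4789,-1.2016)
  v5: (1-0.286)·(-0.95,-2.52) + 0.286·(-2.66,-3.17) = (-1.4391,-2.7059)
  v6: (1-0.286)·(1.72,-2.17) + 0.286·(1.52,-4.86) = (1.6628,-2.9393)
  v7: (1-0.286)·(2.93,-1.38) + 0.286·(3.49,-3.22) = (3.0902,-1.9062)
Perimeter = Σ |v_{i+1} − v_i|:
  edge 1→2: √(-3.3271² + 1.6711²) = 3.7232 (running 3.7232)
  edge 2→3: √(-2.1157² + -2.5782²) = 3.3352 (running 7.0584)
  edge 3→4: √(-0.3413² + -2.2585²) = 2.2841 (running 9.3425)
  edge 4→5: √(2.0398² + -1.5043²) = 2.5345 (running 11.8771)
  edge 5→6: √(3.1019² + -0.2334²) = 3.1106 (running 14.9877)
  edge 6→7: √(1.4274² + 1.0331²) = 1.7620 (running 16.7497)
  edge 7→1: √(-0.7850² + 3.8703²) = 3.9491 (running 20.6988)
Perimeter = 20.6988

Perimeter at t=0.286: 20.6988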